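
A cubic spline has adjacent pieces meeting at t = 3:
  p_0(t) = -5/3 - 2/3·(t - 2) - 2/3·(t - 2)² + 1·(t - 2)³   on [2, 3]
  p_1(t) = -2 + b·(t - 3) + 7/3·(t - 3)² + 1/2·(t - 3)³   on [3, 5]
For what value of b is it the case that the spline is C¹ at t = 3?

1

p_0'(t) = -2/3 - 4/3·(t - 2) + 3·(t - 2)², so p_0'(3) = 1. On the right, p_1'(3) = b, so b = 1.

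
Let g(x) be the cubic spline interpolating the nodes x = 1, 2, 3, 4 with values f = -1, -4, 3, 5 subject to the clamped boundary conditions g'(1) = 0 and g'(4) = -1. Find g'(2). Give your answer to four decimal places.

1.3333

Write M_i for g''(x_i). With h_i = 1, 1, 1 and divided differences Δ_i = -3, 7, 2, the continuity of g' gives the tridiagonal system
  1·M_0 + 4·M_1 + 1·M_2 = 6(Δ_1 - Δ_0) = 60
  1·M_1 + 4·M_2 + 1·M_3 = 6(Δ_2 - Δ_1) = -30
Clamped end conditions give two more equations: 2h_0·M_0 + h_0·M_1 = 6(Δ_0 - g'(1)) = -18 and h_2·M_2 + 2h_2·M_3 = 6(g'(4) - Δ_2) = -18.
Hence M_0 = -62/3, M_1 = 70/3, M_2 = -38/3, M_3 = -8/3.
On [2, 3], g'(x) = b_1 + 2c_1·(x - 2) + 3d_1·(x - 2)² with b_1 = Δ_1 - h_1(2M_1 + M_2)/6 = 4/3, c_1 = M_1/2 = 35/3, d_1 = (M_2 - M_1)/(6h_1) = -6. So g'(2) = 4/3.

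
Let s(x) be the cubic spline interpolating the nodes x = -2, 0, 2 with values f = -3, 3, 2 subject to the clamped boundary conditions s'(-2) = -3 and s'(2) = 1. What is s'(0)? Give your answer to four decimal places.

2.3750

Put M_i = s'' at the i-th knot. Here h = (2, 2) and Δ = (3, -1/2), so the interior equations h_(i-1)·M_(i-1) + 2(h_(i-1)+h_i)·M_i + h_i·M_(i+1) = 6(Δ_i − Δ_(i-1)) read
  2·M_0 + 8·M_1 + 2·M_2 = 6(Δ_1 - Δ_0) = -21
Clamped end conditions give two more equations: 2h_0·M_0 + h_0·M_1 = 6(Δ_0 - s'(-2)) = 36 and h_1·M_1 + 2h_1·M_2 = 6(s'(2) - Δ_1) = 9.
Solving: M_0 = 101/8, M_1 = -29/4, M_2 = 47/8.
On [0, 2], s'(x) = b_1 + 2c_1·x + 3d_1·x² with b_1 = Δ_1 - h_1(2M_1 + M_2)/6 = 19/8, c_1 = M_1/2 = -29/8, d_1 = (M_2 - M_1)/(6h_1) = 35/32. So s'(0) = 19/8.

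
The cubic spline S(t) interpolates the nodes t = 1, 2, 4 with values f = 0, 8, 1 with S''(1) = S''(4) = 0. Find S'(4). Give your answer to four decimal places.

-7.3333

Let m_i = S''(x_i). Step sizes h_i = 1, 2; slopes of the chords Δ_i = (y_(i+1) - y_i)/h_i = 8, -7/2.
  1·m_0 + 6·m_1 + 2·m_2 = 6(Δ_1 - Δ_0) = -69
Natural end conditions: m_0 = m_2 = 0.
Forward elimination and back-substitution give m_0 = 0, m_1 = -23/2, m_2 = 0.
On [2, 4], S'(t) = b_1 + 2c_1·(t - 2) + 3d_1·(t - 2)² with b_1 = Δ_1 - h_1(2m_1 + m_2)/6 = 25/6, c_1 = m_1/2 = -23/4, d_1 = (m_2 - m_1)/(6h_1) = 23/24. So S'(4) = -22/3.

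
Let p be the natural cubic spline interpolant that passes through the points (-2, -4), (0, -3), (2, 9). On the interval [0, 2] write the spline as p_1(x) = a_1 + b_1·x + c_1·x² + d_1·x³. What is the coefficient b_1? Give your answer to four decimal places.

Let σ_i = p''(x_i). Step sizes h_i = 2, 2; slopes of the chords Δ_i = (y_(i+1) - y_i)/h_i = 1/2, 6.
  2·σ_0 + 8·σ_1 + 2·σ_2 = 6(Δ_1 - Δ_0) = 33
Natural end conditions: σ_0 = σ_2 = 0.
Forward elimination and back-substitution give σ_0 = 0, σ_1 = 33/8, σ_2 = 0.
On [0, 2], with p_1(x) = a_1 + b_1·x + c_1·x² + d_1·x³: c_1 = σ_1/2 = 33/16, d_1 = (σ_2 - σ_1)/(6h_1) = -11/32, b_1 = Δ_1 - h_1(2σ_1 + σ_2)/6 = 13/4.

3.2500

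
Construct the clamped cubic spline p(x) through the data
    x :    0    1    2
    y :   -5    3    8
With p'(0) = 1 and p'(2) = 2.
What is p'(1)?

9

Let σ_i = p''(x_i). Step sizes h_i = 1, 1; slopes of the chords Δ_i = (y_(i+1) - y_i)/h_i = 8, 5.
  1·σ_0 + 4·σ_1 + 1·σ_2 = 6(Δ_1 - Δ_0) = -18
Clamped end conditions give two more equations: 2h_0·σ_0 + h_0·σ_1 = 6(Δ_0 - p'(0)) = 42 and h_1·σ_1 + 2h_1·σ_2 = 6(p'(2) - Δ_1) = -18.
Solving: σ_0 = 26, σ_1 = -10, σ_2 = -4.
On [1, 2], p'(x) = b_1 + 2c_1·(x - 1) + 3d_1·(x - 1)² with b_1 = Δ_1 - h_1(2σ_1 + σ_2)/6 = 9, c_1 = σ_1/2 = -5, d_1 = (σ_2 - σ_1)/(6h_1) = 1. So p'(1) = 9.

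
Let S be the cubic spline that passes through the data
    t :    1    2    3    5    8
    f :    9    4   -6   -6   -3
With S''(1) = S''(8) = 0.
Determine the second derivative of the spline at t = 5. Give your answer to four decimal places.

-1.8785

Put σ_i = S'' at the i-th knot. Here h = (1, 1, 2, 3) and Δ = (-5, -10, 0, 1), so the interior equations h_(i-1)·σ_(i-1) + 2(h_(i-1)+h_i)·σ_i + h_i·σ_(i+1) = 6(Δ_i − Δ_(i-1)) read
  1·σ_0 + 4·σ_1 + 1·σ_2 = 6(Δ_1 - Δ_0) = -30
  1·σ_1 + 6·σ_2 + 2·σ_3 = 6(Δ_2 - Δ_1) = 60
  2·σ_2 + 10·σ_3 + 3·σ_4 = 6(Δ_3 - Δ_2) = 6
Natural end conditions: σ_0 = σ_4 = 0.
Solving: σ_0 = 0, σ_1 = -1134/107, σ_2 = 1326/107, σ_3 = -201/107, σ_4 = 0.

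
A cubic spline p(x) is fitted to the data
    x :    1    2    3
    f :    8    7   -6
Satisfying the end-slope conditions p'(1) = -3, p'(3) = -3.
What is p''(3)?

With M_i denoting the second derivative at x_i, h_i = 1, 1, and Δ_i = (y_(i+1) − y_i)/h_i = -1, -13:
  1·M_0 + 4·M_1 + 1·M_2 = 6(Δ_1 - Δ_0) = -72
Clamped end conditions give two more equations: 2h_0·M_0 + h_0·M_1 = 6(Δ_0 - p'(1)) = 12 and h_1·M_1 + 2h_1·M_2 = 6(p'(3) - Δ_1) = 60.
Forward elimination and back-substitution give M_0 = 24, M_1 = -36, M_2 = 48.

48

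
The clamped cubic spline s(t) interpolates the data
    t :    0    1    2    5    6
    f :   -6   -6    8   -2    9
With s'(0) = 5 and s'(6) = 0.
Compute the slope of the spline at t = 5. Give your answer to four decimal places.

With M_i denoting the second derivative at x_i, h_i = 1, 1, 3, 1, and Δ_i = (y_(i+1) − y_i)/h_i = 0, 14, -10/3, 11:
  1·M_0 + 4·M_1 + 1·M_2 = 6(Δ_1 - Δ_0) = 84
  1·M_1 + 8·M_2 + 3·M_3 = 6(Δ_2 - Δ_1) = -104
  3·M_2 + 8·M_3 + 1·M_4 = 6(Δ_3 - Δ_2) = 86
Clamped end conditions give two more equations: 2h_0·M_0 + h_0·M_1 = 6(Δ_0 - s'(0)) = -30 and h_3·M_3 + 2h_3·M_4 = 6(s'(6) - Δ_3) = -66.
Hence M_0 = -1886/57, M_1 = 2062/57, M_2 = -1574/57, M_3 = 1534/57, M_4 = -2648/57.
On [5, 6], s'(t) = b_3 + 2c_3·(t - 5) + 3d_3·(t - 5)² with b_3 = Δ_3 - h_3(2M_3 + M_4)/6 = 557/57, c_3 = M_3/2 = 767/57, d_3 = (M_4 - M_3)/(6h_3) = -697/57. So s'(5) = 557/57.

9.7719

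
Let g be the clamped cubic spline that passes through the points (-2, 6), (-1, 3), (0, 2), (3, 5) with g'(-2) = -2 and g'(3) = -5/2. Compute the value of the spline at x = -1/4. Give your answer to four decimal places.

1.9550

Put M_i = g'' at the i-th knot. Here h = (1, 1, 3) and Δ = (-3, -1, 1), so the interior equations h_(i-1)·M_(i-1) + 2(h_(i-1)+h_i)·M_i + h_i·M_(i+1) = 6(Δ_i − Δ_(i-1)) read
  1·M_0 + 4·M_1 + 1·M_2 = 6(Δ_1 - Δ_0) = 12
  1·M_1 + 8·M_2 + 3·M_3 = 6(Δ_2 - Δ_1) = 12
Clamped end conditions give two more equations: 2h_0·M_0 + h_0·M_1 = 6(Δ_0 - g'(-2)) = -6 and h_2·M_2 + 2h_2·M_3 = 6(g'(3) - Δ_2) = -21.
Hence M_0 = -137/29, M_1 = 100/29, M_2 = 85/29, M_3 = -144/29.
On [-1, 0], g(x) = 3 - 153/58·(x + 1) + 50/29·(x + 1)² - 5/58·(x + 1)³.
With (x + 1) = 3/4: g(-1/4) = 7257/3712.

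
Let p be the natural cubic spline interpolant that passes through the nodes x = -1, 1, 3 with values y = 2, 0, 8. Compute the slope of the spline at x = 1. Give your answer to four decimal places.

Put M_i = p'' at the i-th knot. Here h = (2, 2) and Δ = (-1, 4), so the interior equations h_(i-1)·M_(i-1) + 2(h_(i-1)+h_i)·M_i + h_i·M_(i+1) = 6(Δ_i − Δ_(i-1)) read
  2·M_0 + 8·M_1 + 2·M_2 = 6(Δ_1 - Δ_0) = 30
Natural end conditions: M_0 = M_2 = 0.
Hence M_0 = 0, M_1 = 15/4, M_2 = 0.
On [1, 3], p'(x) = b_1 + 2c_1·(x - 1) + 3d_1·(x - 1)² with b_1 = Δ_1 - h_1(2M_1 + M_2)/6 = 3/2, c_1 = M_1/2 = 15/8, d_1 = (M_2 - M_1)/(6h_1) = -5/16. So p'(1) = 3/2.

1.5000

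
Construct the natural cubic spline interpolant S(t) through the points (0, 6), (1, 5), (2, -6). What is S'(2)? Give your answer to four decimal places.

Let M_i = S''(x_i). Step sizes h_i = 1, 1; slopes of the chords Δ_i = (y_(i+1) - y_i)/h_i = -1, -11.
  1·M_0 + 4·M_1 + 1·M_2 = 6(Δ_1 - Δ_0) = -60
Natural end conditions: M_0 = M_2 = 0.
Solving the tridiagonal system: M_0 = 0, M_1 = -15, M_2 = 0.
On [1, 2], S'(t) = b_1 + 2c_1·(t - 1) + 3d_1·(t - 1)² with b_1 = Δ_1 - h_1(2M_1 + M_2)/6 = -6, c_1 = M_1/2 = -15/2, d_1 = (M_2 - M_1)/(6h_1) = 5/2. So S'(2) = -27/2.

-13.5000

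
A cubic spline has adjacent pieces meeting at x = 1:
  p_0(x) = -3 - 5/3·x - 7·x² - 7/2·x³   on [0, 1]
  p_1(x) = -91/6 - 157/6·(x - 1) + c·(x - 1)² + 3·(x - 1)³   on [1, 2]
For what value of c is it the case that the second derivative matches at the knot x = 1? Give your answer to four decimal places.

p_0''(x) = -14 - 21·x, so p_0''(1) = -35. On the right, p_1''(1) = 2c, so c = -35/2.

-17.5000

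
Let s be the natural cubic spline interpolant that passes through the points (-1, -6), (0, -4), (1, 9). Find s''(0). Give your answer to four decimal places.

Write M_i for s''(x_i). With h_i = 1, 1 and divided differences Δ_i = 2, 13, the continuity of s' gives the tridiagonal system
  1·M_0 + 4·M_1 + 1·M_2 = 6(Δ_1 - Δ_0) = 66
Natural end conditions: M_0 = M_2 = 0.
Hence M_0 = 0, M_1 = 33/2, M_2 = 0.

16.5000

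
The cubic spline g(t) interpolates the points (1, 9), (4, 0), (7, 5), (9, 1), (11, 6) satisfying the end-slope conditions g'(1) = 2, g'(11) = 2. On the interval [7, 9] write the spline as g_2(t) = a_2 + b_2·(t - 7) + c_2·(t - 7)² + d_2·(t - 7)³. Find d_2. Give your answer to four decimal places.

With M_i denoting the second derivative at x_i, h_i = 3, 3, 2, 2, and Δ_i = (y_(i+1) − y_i)/h_i = -3, 5/3, -2, 5/2:
  3·M_0 + 12·M_1 + 3·M_2 = 6(Δ_1 - Δ_0) = 28
  3·M_1 + 10·M_2 + 2·M_3 = 6(Δ_2 - Δ_1) = -22
  2·M_2 + 8·M_3 + 2·M_4 = 6(Δ_3 - Δ_2) = 27
Clamped end conditions give two more equations: 2h_0·M_0 + h_0·M_1 = 6(Δ_0 - g'(1)) = -30 and h_3·M_3 + 2h_3·M_4 = 6(g'(11) - Δ_3) = -3.
Solving the tridiagonal system: M_0 = -3257/420, M_1 = 1157/210, M_2 = -99/20, M_3 = 192/35, M_4 = -489/140.
On [7, 9], with g_2(t) = a_2 + b_2·(t - 7) + c_2·(t - 7)² + d_2·(t - 7)³: c_2 = M_2/2 = -99/40, d_2 = (M_3 - M_2)/(6h_2) = 487/560, b_2 = Δ_2 - h_2(2M_2 + M_3)/6 = -37/70.

0.8696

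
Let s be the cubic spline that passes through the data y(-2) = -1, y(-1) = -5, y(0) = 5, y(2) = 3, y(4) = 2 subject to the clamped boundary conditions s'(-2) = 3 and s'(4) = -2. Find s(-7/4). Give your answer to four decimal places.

Let m_i = s''(x_i). Step sizes h_i = 1, 1, 2, 2; slopes of the chords Δ_i = (y_(i+1) - y_i)/h_i = -4, 10, -1, -1/2.
  1·m_0 + 4·m_1 + 1·m_2 = 6(Δ_1 - Δ_0) = 84
  1·m_1 + 6·m_2 + 2·m_3 = 6(Δ_2 - Δ_1) = -66
  2·m_2 + 8·m_3 + 2·m_4 = 6(Δ_3 - Δ_2) = 3
Clamped end conditions give two more equations: 2h_0·m_0 + h_0·m_1 = 6(Δ_0 - s'(-2)) = -42 and h_3·m_3 + 2h_3·m_4 = 6(s'(4) - Δ_3) = -9.
Solving: m_0 = -3253/84, m_1 = 1489/42, m_2 = -229/12, m_3 = 137/21, m_4 = -463/84.
On [-2, -1], s(x) = -1 + 3·(x + 2) - 3253/168·(x + 2)² + 2077/168·(x + 2)³.
With (x + 2) = 1/4: s(-7/4) = -4541/3584.

-1.2670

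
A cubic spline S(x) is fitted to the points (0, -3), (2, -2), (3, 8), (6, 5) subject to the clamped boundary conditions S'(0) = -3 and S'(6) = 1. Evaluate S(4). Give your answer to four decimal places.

10.4127

Write σ_i for S''(x_i). With h_i = 2, 1, 3 and divided differences Δ_i = 1/2, 10, -1, the continuity of S' gives the tridiagonal system
  2·σ_0 + 6·σ_1 + 1·σ_2 = 6(Δ_1 - Δ_0) = 57
  1·σ_1 + 8·σ_2 + 3·σ_3 = 6(Δ_2 - Δ_1) = -66
Clamped end conditions give two more equations: 2h_0·σ_0 + h_0·σ_1 = 6(Δ_0 - S'(0)) = 21 and h_2·σ_2 + 2h_2·σ_3 = 6(S'(6) - Δ_2) = 12.
Solving the tridiagonal system: σ_0 = -29/42, σ_1 = 499/42, σ_2 = -271/21, σ_3 = 355/42.
On [3, 6], S(x) = 8 + 215/28·(x - 3) - 271/42·(x - 3)² + 299/252·(x - 3)³.
With (x - 3) = 1: S(4) = 656/63.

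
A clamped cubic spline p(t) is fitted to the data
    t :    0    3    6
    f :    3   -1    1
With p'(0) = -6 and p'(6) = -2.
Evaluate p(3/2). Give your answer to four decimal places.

-1.8125

Put M_i = p'' at the i-th knot. Here h = (3, 3) and Δ = (-4/3, 2/3), so the interior equations h_(i-1)·M_(i-1) + 2(h_(i-1)+h_i)·M_i + h_i·M_(i+1) = 6(Δ_i − Δ_(i-1)) read
  3·M_0 + 12·M_1 + 3·M_2 = 6(Δ_1 - Δ_0) = 12
Clamped end conditions give two more equations: 2h_0·M_0 + h_0·M_1 = 6(Δ_0 - p'(0)) = 28 and h_1·M_1 + 2h_1·M_2 = 6(p'(6) - Δ_1) = -16.
Solving: M_0 = 13/3, M_1 = 2/3, M_2 = -3.
On [0, 3], p(t) = 3 - 6·t + 13/6·t² - 11/54·t³.
With t = 3/2: p(3/2) = -29/16.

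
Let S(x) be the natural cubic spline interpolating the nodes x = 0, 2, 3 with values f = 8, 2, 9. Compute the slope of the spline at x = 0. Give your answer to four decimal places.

-6.3333

Let m_i = S''(x_i). Step sizes h_i = 2, 1; slopes of the chords Δ_i = (y_(i+1) - y_i)/h_i = -3, 7.
  2·m_0 + 6·m_1 + 1·m_2 = 6(Δ_1 - Δ_0) = 60
Natural end conditions: m_0 = m_2 = 0.
Forward elimination and back-substitution give m_0 = 0, m_1 = 10, m_2 = 0.
On [0, 2], S'(x) = b_0 + 2c_0·x + 3d_0·x² with b_0 = Δ_0 - h_0(2m_0 + m_1)/6 = -19/3, c_0 = m_0/2 = 0, d_0 = (m_1 - m_0)/(6h_0) = 5/6. So S'(0) = -19/3.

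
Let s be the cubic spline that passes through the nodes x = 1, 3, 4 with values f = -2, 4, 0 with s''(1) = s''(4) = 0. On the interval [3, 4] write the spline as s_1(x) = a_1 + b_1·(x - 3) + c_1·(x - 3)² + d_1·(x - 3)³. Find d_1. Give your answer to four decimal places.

1.1667

Write M_i for s''(x_i). With h_i = 2, 1 and divided differences Δ_i = 3, -4, the continuity of s' gives the tridiagonal system
  2·M_0 + 6·M_1 + 1·M_2 = 6(Δ_1 - Δ_0) = -42
Natural end conditions: M_0 = M_2 = 0.
Solving the tridiagonal system: M_0 = 0, M_1 = -7, M_2 = 0.
On [3, 4], with s_1(x) = a_1 + b_1·(x - 3) + c_1·(x - 3)² + d_1·(x - 3)³: c_1 = M_1/2 = -7/2, d_1 = (M_2 - M_1)/(6h_1) = 7/6, b_1 = Δ_1 - h_1(2M_1 + M_2)/6 = -5/3.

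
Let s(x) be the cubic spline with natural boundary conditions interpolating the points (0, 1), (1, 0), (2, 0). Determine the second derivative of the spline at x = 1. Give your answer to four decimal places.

Put m_i = s'' at the i-th knot. Here h = (1, 1) and Δ = (-1, 0), so the interior equations h_(i-1)·m_(i-1) + 2(h_(i-1)+h_i)·m_i + h_i·m_(i+1) = 6(Δ_i − Δ_(i-1)) read
  1·m_0 + 4·m_1 + 1·m_2 = 6(Δ_1 - Δ_0) = 6
Natural end conditions: m_0 = m_2 = 0.
Solving the tridiagonal system: m_0 = 0, m_1 = 3/2, m_2 = 0.

1.5000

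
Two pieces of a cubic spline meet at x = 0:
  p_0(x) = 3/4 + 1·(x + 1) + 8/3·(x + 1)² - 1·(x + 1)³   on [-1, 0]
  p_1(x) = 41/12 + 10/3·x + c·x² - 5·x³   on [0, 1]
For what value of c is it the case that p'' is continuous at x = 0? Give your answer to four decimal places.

p_0''(x) = 16/3 - 6·(x + 1), so p_0''(0) = -2/3. On the right, p_1''(0) = 2c, so c = -1/3.

-0.3333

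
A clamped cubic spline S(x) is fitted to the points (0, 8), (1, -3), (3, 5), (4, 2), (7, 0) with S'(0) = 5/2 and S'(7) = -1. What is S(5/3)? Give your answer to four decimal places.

-4.2605

Let M_i = S''(x_i). Step sizes h_i = 1, 2, 1, 3; slopes of the chords Δ_i = (y_(i+1) - y_i)/h_i = -11, 4, -3, -2/3.
  1·M_0 + 6·M_1 + 2·M_2 = 6(Δ_1 - Δ_0) = 90
  2·M_1 + 6·M_2 + 1·M_3 = 6(Δ_2 - Δ_1) = -42
  1·M_2 + 8·M_3 + 3·M_4 = 6(Δ_3 - Δ_2) = 14
Clamped end conditions give two more equations: 2h_0·M_0 + h_0·M_1 = 6(Δ_0 - S'(0)) = -81 and h_3·M_3 + 2h_3·M_4 = 6(S'(7) - Δ_3) = -2.
Forward elimination and back-substitution give M_0 = -3393/61, M_1 = 1845/61, M_2 = -2187/122, M_3 = 309/61, M_4 = -1049/366.
On [1, 3], S(x) = -3 - 1243/122·(x - 1) + 1845/122·(x - 1)² - 1959/488·(x - 1)³.
With (x - 1) = 2/3: S(5/3) = -2339/549.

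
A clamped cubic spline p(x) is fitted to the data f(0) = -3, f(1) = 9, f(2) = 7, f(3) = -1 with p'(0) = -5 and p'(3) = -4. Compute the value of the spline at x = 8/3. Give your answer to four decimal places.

With M_i denoting the second derivative at x_i, h_i = 1, 1, 1, and Δ_i = (y_(i+1) − y_i)/h_i = 12, -2, -8:
  1·M_0 + 4·M_1 + 1·M_2 = 6(Δ_1 - Δ_0) = -84
  1·M_1 + 4·M_2 + 1·M_3 = 6(Δ_2 - Δ_1) = -36
Clamped end conditions give two more equations: 2h_0·M_0 + h_0·M_1 = 6(Δ_0 - p'(0)) = 102 and h_2·M_2 + 2h_2·M_3 = 6(p'(3) - Δ_2) = 24.
Solving: M_0 = 1048/15, M_1 = -566/15, M_2 = -44/15, M_3 = 202/15.
On [2, 3], p(x) = 7 - 139/15·(x - 2) - 22/15·(x - 2)² + 41/15·(x - 2)³.
With (x - 2) = 2/3: p(8/3) = 397/405.

0.9802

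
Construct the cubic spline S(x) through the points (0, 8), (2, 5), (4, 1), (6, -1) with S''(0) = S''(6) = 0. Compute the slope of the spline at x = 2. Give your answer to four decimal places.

Put σ_i = S'' at the i-th knot. Here h = (2, 2, 2) and Δ = (-3/2, -2, -1), so the interior equations h_(i-1)·σ_(i-1) + 2(h_(i-1)+h_i)·σ_i + h_i·σ_(i+1) = 6(Δ_i − Δ_(i-1)) read
  2·σ_0 + 8·σ_1 + 2·σ_2 = 6(Δ_1 - Δ_0) = -3
  2·σ_1 + 8·σ_2 + 2·σ_3 = 6(Δ_2 - Δ_1) = 6
Natural end conditions: σ_0 = σ_3 = 0.
Solving: σ_0 = 0, σ_1 = -3/5, σ_2 = 9/10, σ_3 = 0.
On [2, 4], S'(x) = b_1 + 2c_1·(x - 2) + 3d_1·(x - 2)² with b_1 = Δ_1 - h_1(2σ_1 + σ_2)/6 = -19/10, c_1 = σ_1/2 = -3/10, d_1 = (σ_2 - σ_1)/(6h_1) = 1/8. So S'(2) = -19/10.

-1.9000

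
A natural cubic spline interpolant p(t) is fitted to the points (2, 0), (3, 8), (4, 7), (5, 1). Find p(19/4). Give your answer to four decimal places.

2.6719

Write M_i for p''(x_i). With h_i = 1, 1, 1 and divided differences Δ_i = 8, -1, -6, the continuity of p' gives the tridiagonal system
  1·M_0 + 4·M_1 + 1·M_2 = 6(Δ_1 - Δ_0) = -54
  1·M_1 + 4·M_2 + 1·M_3 = 6(Δ_2 - Δ_1) = -30
Natural end conditions: M_0 = M_3 = 0.
Solving the tridiagonal system: M_0 = 0, M_1 = -62/5, M_2 = -22/5, M_3 = 0.
On [4, 5], p(t) = 7 - 68/15·(t - 4) - 11/5·(t - 4)² + 11/15·(t - 4)³.
With (t - 4) = 3/4: p(19/4) = 171/64.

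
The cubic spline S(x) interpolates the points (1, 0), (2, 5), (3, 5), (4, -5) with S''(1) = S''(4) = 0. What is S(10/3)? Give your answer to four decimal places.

Write M_i for S''(x_i). With h_i = 1, 1, 1 and divided differences Δ_i = 5, 0, -10, the continuity of S' gives the tridiagonal system
  1·M_0 + 4·M_1 + 1·M_2 = 6(Δ_1 - Δ_0) = -30
  1·M_1 + 4·M_2 + 1·M_3 = 6(Δ_2 - Δ_1) = -60
Natural end conditions: M_0 = M_3 = 0.
Hence M_0 = 0, M_1 = -4, M_2 = -14, M_3 = 0.
On [3, 4], S(x) = 5 - 16/3·(x - 3) - 7·(x - 3)² + 7/3·(x - 3)³.
With (x - 3) = 1/3: S(10/3) = 205/81.

2.5309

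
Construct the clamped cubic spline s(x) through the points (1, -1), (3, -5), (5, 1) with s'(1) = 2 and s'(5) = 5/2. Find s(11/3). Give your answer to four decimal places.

Let m_i = s''(x_i). Step sizes h_i = 2, 2; slopes of the chords Δ_i = (y_(i+1) - y_i)/h_i = -2, 3.
  2·m_0 + 8·m_1 + 2·m_2 = 6(Δ_1 - Δ_0) = 30
Clamped end conditions give two more equations: 2h_0·m_0 + h_0·m_1 = 6(Δ_0 - s'(1)) = -24 and h_1·m_1 + 2h_1·m_2 = 6(s'(5) - Δ_1) = -3.
Hence m_0 = -77/8, m_1 = 29/4, m_2 = -35/8.
On [3, 5], s(x) = -5 - 3/8·(x - 3) + 29/8·(x - 3)² - 31/32·(x - 3)³.
With (x - 3) = 2/3: s(11/3) = -106/27.

-3.9259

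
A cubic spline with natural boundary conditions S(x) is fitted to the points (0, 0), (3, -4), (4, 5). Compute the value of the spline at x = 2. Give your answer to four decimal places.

-6.9722

With M_i denoting the second derivative at x_i, h_i = 3, 1, and Δ_i = (y_(i+1) − y_i)/h_i = -4/3, 9:
  3·M_0 + 8·M_1 + 1·M_2 = 6(Δ_1 - Δ_0) = 62
Natural end conditions: M_0 = M_2 = 0.
Hence M_0 = 0, M_1 = 31/4, M_2 = 0.
On [0, 3], S(x) = 0 - 125/24·x + 0·x² + 31/72·x³.
With x = 2: S(2) = -251/36.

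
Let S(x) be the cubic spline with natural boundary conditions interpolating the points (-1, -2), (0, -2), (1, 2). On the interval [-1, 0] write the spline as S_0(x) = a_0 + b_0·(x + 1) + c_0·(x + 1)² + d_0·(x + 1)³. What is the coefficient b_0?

-1

With m_i denoting the second derivative at x_i, h_i = 1, 1, and Δ_i = (y_(i+1) − y_i)/h_i = 0, 4:
  1·m_0 + 4·m_1 + 1·m_2 = 6(Δ_1 - Δ_0) = 24
Natural end conditions: m_0 = m_2 = 0.
Forward elimination and back-substitution give m_0 = 0, m_1 = 6, m_2 = 0.
On [-1, 0], with S_0(x) = a_0 + b_0·(x + 1) + c_0·(x + 1)² + d_0·(x + 1)³: c_0 = m_0/2 = 0, d_0 = (m_1 - m_0)/(6h_0) = 1, b_0 = Δ_0 - h_0(2m_0 + m_1)/6 = -1.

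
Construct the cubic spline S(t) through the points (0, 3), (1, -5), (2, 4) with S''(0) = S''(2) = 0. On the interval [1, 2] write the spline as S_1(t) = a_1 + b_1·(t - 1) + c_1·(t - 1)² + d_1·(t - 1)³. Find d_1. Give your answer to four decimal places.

Put m_i = S'' at the i-th knot. Here h = (1, 1) and Δ = (-8, 9), so the interior equations h_(i-1)·m_(i-1) + 2(h_(i-1)+h_i)·m_i + h_i·m_(i+1) = 6(Δ_i − Δ_(i-1)) read
  1·m_0 + 4·m_1 + 1·m_2 = 6(Δ_1 - Δ_0) = 102
Natural end conditions: m_0 = m_2 = 0.
Solving: m_0 = 0, m_1 = 51/2, m_2 = 0.
On [1, 2], with S_1(t) = a_1 + b_1·(t - 1) + c_1·(t - 1)² + d_1·(t - 1)³: c_1 = m_1/2 = 51/4, d_1 = (m_2 - m_1)/(6h_1) = -17/4, b_1 = Δ_1 - h_1(2m_1 + m_2)/6 = 1/2.

-4.2500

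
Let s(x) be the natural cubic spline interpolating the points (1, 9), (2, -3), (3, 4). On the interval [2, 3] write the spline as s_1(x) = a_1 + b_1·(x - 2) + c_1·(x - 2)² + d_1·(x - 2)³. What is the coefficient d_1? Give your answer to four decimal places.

Let M_i = s''(x_i). Step sizes h_i = 1, 1; slopes of the chords Δ_i = (y_(i+1) - y_i)/h_i = -12, 7.
  1·M_0 + 4·M_1 + 1·M_2 = 6(Δ_1 - Δ_0) = 114
Natural end conditions: M_0 = M_2 = 0.
Forward elimination and back-substitution give M_0 = 0, M_1 = 57/2, M_2 = 0.
On [2, 3], with s_1(x) = a_1 + b_1·(x - 2) + c_1·(x - 2)² + d_1·(x - 2)³: c_1 = M_1/2 = 57/4, d_1 = (M_2 - M_1)/(6h_1) = -19/4, b_1 = Δ_1 - h_1(2M_1 + M_2)/6 = -5/2.

-4.7500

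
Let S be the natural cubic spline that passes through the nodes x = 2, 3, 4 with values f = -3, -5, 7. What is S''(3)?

21

Let σ_i = S''(x_i). Step sizes h_i = 1, 1; slopes of the chords Δ_i = (y_(i+1) - y_i)/h_i = -2, 12.
  1·σ_0 + 4·σ_1 + 1·σ_2 = 6(Δ_1 - Δ_0) = 84
Natural end conditions: σ_0 = σ_2 = 0.
Hence σ_0 = 0, σ_1 = 21, σ_2 = 0.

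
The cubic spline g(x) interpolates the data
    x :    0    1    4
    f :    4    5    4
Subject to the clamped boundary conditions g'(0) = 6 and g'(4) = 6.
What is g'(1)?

-2

With M_i denoting the second derivative at x_i, h_i = 1, 3, and Δ_i = (y_(i+1) − y_i)/h_i = 1, -1/3:
  1·M_0 + 8·M_1 + 3·M_2 = 6(Δ_1 - Δ_0) = -8
Clamped end conditions give two more equations: 2h_0·M_0 + h_0·M_1 = 6(Δ_0 - g'(0)) = -30 and h_1·M_1 + 2h_1·M_2 = 6(g'(4) - Δ_1) = 38.
Forward elimination and back-substitution give M_0 = -14, M_1 = -2, M_2 = 22/3.
On [1, 4], g'(x) = b_1 + 2c_1·(x - 1) + 3d_1·(x - 1)² with b_1 = Δ_1 - h_1(2M_1 + M_2)/6 = -2, c_1 = M_1/2 = -1, d_1 = (M_2 - M_1)/(6h_1) = 14/27. So g'(1) = -2.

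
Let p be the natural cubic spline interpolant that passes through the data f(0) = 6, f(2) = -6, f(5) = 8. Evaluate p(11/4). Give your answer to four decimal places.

With m_i denoting the second derivative at x_i, h_i = 2, 3, and Δ_i = (y_(i+1) − y_i)/h_i = -6, 14/3:
  2·m_0 + 10·m_1 + 3·m_2 = 6(Δ_1 - Δ_0) = 64
Natural end conditions: m_0 = m_2 = 0.
Forward elimination and back-substitution give m_0 = 0, m_1 = 32/5, m_2 = 0.
On [2, 5], p(t) = -6 - 26/15·(t - 2) + 16/5·(t - 2)² - 16/45·(t - 2)³.
With (t - 2) = 3/4: p(11/4) = -113/20.

-5.6500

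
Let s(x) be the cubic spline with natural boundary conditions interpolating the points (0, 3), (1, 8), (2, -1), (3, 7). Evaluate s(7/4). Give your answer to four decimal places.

Let M_i = s''(x_i). Step sizes h_i = 1, 1, 1; slopes of the chords Δ_i = (y_(i+1) - y_i)/h_i = 5, -9, 8.
  1·M_0 + 4·M_1 + 1·M_2 = 6(Δ_1 - Δ_0) = -84
  1·M_1 + 4·M_2 + 1·M_3 = 6(Δ_2 - Δ_1) = 102
Natural end conditions: M_0 = M_3 = 0.
Solving: M_0 = 0, M_1 = -146/5, M_2 = 164/5, M_3 = 0.
On [1, 2], s(x) = 8 - 71/15·(x - 1) - 73/5·(x - 1)² + 31/3·(x - 1)³.
With (x - 1) = 3/4: s(7/4) = 191/320.

0.5969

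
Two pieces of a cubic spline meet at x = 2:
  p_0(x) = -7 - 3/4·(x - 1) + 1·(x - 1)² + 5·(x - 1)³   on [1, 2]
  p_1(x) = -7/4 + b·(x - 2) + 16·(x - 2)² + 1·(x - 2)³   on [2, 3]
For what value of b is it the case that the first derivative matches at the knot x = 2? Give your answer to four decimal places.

16.2500

p_0'(x) = -3/4 + 2·(x - 1) + 15·(x - 1)², so p_0'(2) = 65/4. On the right, p_1'(2) = b, so b = 65/4.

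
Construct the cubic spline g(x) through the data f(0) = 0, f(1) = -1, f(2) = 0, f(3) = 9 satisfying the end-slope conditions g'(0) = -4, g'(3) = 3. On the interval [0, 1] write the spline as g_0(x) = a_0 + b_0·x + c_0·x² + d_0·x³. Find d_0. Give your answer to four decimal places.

Write M_i for g''(x_i). With h_i = 1, 1, 1 and divided differences Δ_i = -1, 1, 9, the continuity of g' gives the tridiagonal system
  1·M_0 + 4·M_1 + 1·M_2 = 6(Δ_1 - Δ_0) = 12
  1·M_1 + 4·M_2 + 1·M_3 = 6(Δ_2 - Δ_1) = 48
Clamped end conditions give two more equations: 2h_0·M_0 + h_0·M_1 = 6(Δ_0 - g'(0)) = 18 and h_2·M_2 + 2h_2·M_3 = 6(g'(3) - Δ_2) = -36.
Forward elimination and back-substitution give M_0 = 172/15, M_1 = -74/15, M_2 = 304/15, M_3 = -422/15.
On [0, 1], with g_0(x) = a_0 + b_0·x + c_0·x² + d_0·x³: c_0 = M_0/2 = 86/15, d_0 = (M_1 - M_0)/(6h_0) = -41/15, b_0 = Δ_0 - h_0(2M_0 + M_1)/6 = -4.

-2.7333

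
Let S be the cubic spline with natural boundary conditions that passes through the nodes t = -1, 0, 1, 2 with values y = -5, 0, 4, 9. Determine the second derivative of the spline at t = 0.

With σ_i denoting the second derivative at x_i, h_i = 1, 1, 1, and Δ_i = (y_(i+1) − y_i)/h_i = 5, 4, 5:
  1·σ_0 + 4·σ_1 + 1·σ_2 = 6(Δ_1 - Δ_0) = -6
  1·σ_1 + 4·σ_2 + 1·σ_3 = 6(Δ_2 - Δ_1) = 6
Natural end conditions: σ_0 = σ_3 = 0.
Hence σ_0 = 0, σ_1 = -2, σ_2 = 2, σ_3 = 0.

-2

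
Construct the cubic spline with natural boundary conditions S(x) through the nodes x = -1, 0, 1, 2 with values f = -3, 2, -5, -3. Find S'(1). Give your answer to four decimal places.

-4.4000

Write σ_i for S''(x_i). With h_i = 1, 1, 1 and divided differences Δ_i = 5, -7, 2, the continuity of S' gives the tridiagonal system
  1·σ_0 + 4·σ_1 + 1·σ_2 = 6(Δ_1 - Δ_0) = -72
  1·σ_1 + 4·σ_2 + 1·σ_3 = 6(Δ_2 - Δ_1) = 54
Natural end conditions: σ_0 = σ_3 = 0.
Solving the tridiagonal system: σ_0 = 0, σ_1 = -114/5, σ_2 = 96/5, σ_3 = 0.
On [1, 2], S'(x) = b_2 + 2c_2·(x - 1) + 3d_2·(x - 1)² with b_2 = Δ_2 - h_2(2σ_2 + σ_3)/6 = -22/5, c_2 = σ_2/2 = 48/5, d_2 = (σ_3 - σ_2)/(6h_2) = -16/5. So S'(1) = -22/5.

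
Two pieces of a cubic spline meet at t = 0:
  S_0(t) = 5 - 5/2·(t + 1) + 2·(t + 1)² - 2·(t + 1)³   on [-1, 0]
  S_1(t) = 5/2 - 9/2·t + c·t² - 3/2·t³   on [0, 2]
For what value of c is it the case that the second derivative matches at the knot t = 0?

S_0''(t) = 4 - 12·(t + 1), so S_0''(0) = -8. On the right, S_1''(0) = 2c, so c = -4.

-4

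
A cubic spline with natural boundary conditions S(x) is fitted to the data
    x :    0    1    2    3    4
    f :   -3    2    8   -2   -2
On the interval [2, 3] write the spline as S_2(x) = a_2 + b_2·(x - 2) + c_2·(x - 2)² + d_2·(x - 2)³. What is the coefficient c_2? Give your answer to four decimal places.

-16.0714

Put M_i = S'' at the i-th knot. Here h = (1, 1, 1, 1) and Δ = (5, 6, -10, 0), so the interior equations h_(i-1)·M_(i-1) + 2(h_(i-1)+h_i)·M_i + h_i·M_(i+1) = 6(Δ_i − Δ_(i-1)) read
  1·M_0 + 4·M_1 + 1·M_2 = 6(Δ_1 - Δ_0) = 6
  1·M_1 + 4·M_2 + 1·M_3 = 6(Δ_2 - Δ_1) = -96
  1·M_2 + 4·M_3 + 1·M_4 = 6(Δ_3 - Δ_2) = 60
Natural end conditions: M_0 = M_4 = 0.
Solving: M_0 = 0, M_1 = 267/28, M_2 = -225/7, M_3 = 645/28, M_4 = 0.
On [2, 3], with S_2(x) = a_2 + b_2·(x - 2) + c_2·(x - 2)² + d_2·(x - 2)³: c_2 = M_2/2 = -225/14, d_2 = (M_3 - M_2)/(6h_2) = 515/56, b_2 = Δ_2 - h_2(2M_2 + M_3)/6 = -25/8.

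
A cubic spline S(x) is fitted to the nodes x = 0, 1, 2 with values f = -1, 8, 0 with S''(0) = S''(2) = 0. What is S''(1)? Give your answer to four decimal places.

-25.5000

Let M_i = S''(x_i). Step sizes h_i = 1, 1; slopes of the chords Δ_i = (y_(i+1) - y_i)/h_i = 9, -8.
  1·M_0 + 4·M_1 + 1·M_2 = 6(Δ_1 - Δ_0) = -102
Natural end conditions: M_0 = M_2 = 0.
Solving the tridiagonal system: M_0 = 0, M_1 = -51/2, M_2 = 0.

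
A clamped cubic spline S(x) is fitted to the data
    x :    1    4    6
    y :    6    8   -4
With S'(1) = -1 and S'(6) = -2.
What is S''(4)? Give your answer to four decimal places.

-7.6000

Write σ_i for S''(x_i). With h_i = 3, 2 and divided differences Δ_i = 2/3, -6, the continuity of S' gives the tridiagonal system
  3·σ_0 + 10·σ_1 + 2·σ_2 = 6(Δ_1 - Δ_0) = -40
Clamped end conditions give two more equations: 2h_0·σ_0 + h_0·σ_1 = 6(Δ_0 - S'(1)) = 10 and h_1·σ_1 + 2h_1·σ_2 = 6(S'(6) - Δ_1) = 24.
Forward elimination and back-substitution give σ_0 = 82/15, σ_1 = -38/5, σ_2 = 49/5.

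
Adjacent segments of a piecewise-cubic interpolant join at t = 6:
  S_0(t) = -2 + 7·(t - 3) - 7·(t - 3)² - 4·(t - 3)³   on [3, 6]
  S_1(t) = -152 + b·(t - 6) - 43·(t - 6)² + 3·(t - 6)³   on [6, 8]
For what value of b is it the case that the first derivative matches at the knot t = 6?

-143

S_0'(t) = 7 - 14·(t - 3) - 12·(t - 3)², so S_0'(6) = -143. On the right, S_1'(6) = b, so b = -143.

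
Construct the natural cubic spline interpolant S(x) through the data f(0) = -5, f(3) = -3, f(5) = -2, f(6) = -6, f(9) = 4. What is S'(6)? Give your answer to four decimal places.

-2.9041

Write M_i for S''(x_i). With h_i = 3, 2, 1, 3 and divided differences Δ_i = 2/3, 1/2, -4, 10/3, the continuity of S' gives the tridiagonal system
  3·M_0 + 10·M_1 + 2·M_2 = 6(Δ_1 - Δ_0) = -1
  2·M_1 + 6·M_2 + 1·M_3 = 6(Δ_2 - Δ_1) = -27
  1·M_2 + 8·M_3 + 3·M_4 = 6(Δ_3 - Δ_2) = 44
Natural end conditions: M_0 = M_4 = 0.
Hence M_0 = 0, M_1 = 473/438, M_2 = -1292/219, M_3 = 1366/219, M_4 = 0.
On [6, 9], S'(x) = b_3 + 2c_3·(x - 6) + 3d_3·(x - 6)² with b_3 = Δ_3 - h_3(2M_3 + M_4)/6 = -212/73, c_3 = M_3/2 = 683/219, d_3 = (M_4 - M_3)/(6h_3) = -683/1971. So S'(6) = -212/73.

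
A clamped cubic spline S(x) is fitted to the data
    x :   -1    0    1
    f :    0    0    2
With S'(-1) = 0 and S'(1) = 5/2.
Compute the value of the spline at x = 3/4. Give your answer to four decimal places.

Write σ_i for S''(x_i). With h_i = 1, 1 and divided differences Δ_i = 0, 2, the continuity of S' gives the tridiagonal system
  1·σ_0 + 4·σ_1 + 1·σ_2 = 6(Δ_1 - Δ_0) = 12
Clamped end conditions give two more equations: 2h_0·σ_0 + h_0·σ_1 = 6(Δ_0 - S'(-1)) = 0 and h_1·σ_1 + 2h_1·σ_2 = 6(S'(1) - Δ_1) = 3.
Solving the tridiagonal system: σ_0 = -7/4, σ_1 = 7/2, σ_2 = -1/4.
On [0, 1], S(x) = 0 + 7/8·x + 7/4·x² - 5/8·x³.
With x = 3/4: S(3/4) = 705/512.

1.3770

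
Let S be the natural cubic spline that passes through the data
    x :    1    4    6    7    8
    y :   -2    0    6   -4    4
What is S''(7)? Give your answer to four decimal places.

With M_i denoting the second derivative at x_i, h_i = 3, 2, 1, 1, and Δ_i = (y_(i+1) − y_i)/h_i = 2/3, 3, -10, 8:
  3·M_0 + 10·M_1 + 2·M_2 = 6(Δ_1 - Δ_0) = 14
  2·M_1 + 6·M_2 + 1·M_3 = 6(Δ_2 - Δ_1) = -78
  1·M_2 + 4·M_3 + 1·M_4 = 6(Δ_3 - Δ_2) = 108
Natural end conditions: M_0 = M_4 = 0.
Solving: M_0 = 0, M_1 = 581/107, M_2 = -2156/107, M_3 = 3428/107, M_4 = 0.

32.0374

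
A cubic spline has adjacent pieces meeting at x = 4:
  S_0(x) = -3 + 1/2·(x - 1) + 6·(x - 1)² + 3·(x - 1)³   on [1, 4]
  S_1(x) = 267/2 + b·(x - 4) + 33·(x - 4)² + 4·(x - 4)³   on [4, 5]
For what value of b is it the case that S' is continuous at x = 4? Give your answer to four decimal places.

S_0'(x) = 1/2 + 12·(x - 1) + 9·(x - 1)², so S_0'(4) = 235/2. On the right, S_1'(4) = b, so b = 235/2.

117.5000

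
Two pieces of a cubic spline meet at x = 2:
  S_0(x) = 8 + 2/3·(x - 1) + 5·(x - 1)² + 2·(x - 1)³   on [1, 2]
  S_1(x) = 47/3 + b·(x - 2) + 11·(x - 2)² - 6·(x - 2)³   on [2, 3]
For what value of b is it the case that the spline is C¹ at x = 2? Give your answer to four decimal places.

S_0'(x) = 2/3 + 10·(x - 1) + 6·(x - 1)², so S_0'(2) = 50/3. On the right, S_1'(2) = b, so b = 50/3.

16.6667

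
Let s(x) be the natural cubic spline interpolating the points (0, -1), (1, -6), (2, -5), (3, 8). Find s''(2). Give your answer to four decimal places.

Let M_i = s''(x_i). Step sizes h_i = 1, 1, 1; slopes of the chords Δ_i = (y_(i+1) - y_i)/h_i = -5, 1, 13.
  1·M_0 + 4·M_1 + 1·M_2 = 6(Δ_1 - Δ_0) = 36
  1·M_1 + 4·M_2 + 1·M_3 = 6(Δ_2 - Δ_1) = 72
Natural end conditions: M_0 = M_3 = 0.
Solving: M_0 = 0, M_1 = 24/5, M_2 = 84/5, M_3 = 0.

16.8000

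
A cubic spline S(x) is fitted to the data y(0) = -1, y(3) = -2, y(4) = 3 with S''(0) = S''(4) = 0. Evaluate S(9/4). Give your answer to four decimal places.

-3.7188

Write m_i for S''(x_i). With h_i = 3, 1 and divided differences Δ_i = -1/3, 5, the continuity of S' gives the tridiagonal system
  3·m_0 + 8·m_1 + 1·m_2 = 6(Δ_1 - Δ_0) = 32
Natural end conditions: m_0 = m_2 = 0.
Solving the tridiagonal system: m_0 = 0, m_1 = 4, m_2 = 0.
On [0, 3], S(x) = -1 - 7/3·x + 0·x² + 2/9·x³.
With x = 9/4: S(9/4) = -119/32.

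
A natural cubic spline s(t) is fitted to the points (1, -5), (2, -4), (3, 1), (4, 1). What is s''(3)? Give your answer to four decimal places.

Write M_i for s''(x_i). With h_i = 1, 1, 1 and divided differences Δ_i = 1, 5, 0, the continuity of s' gives the tridiagonal system
  1·M_0 + 4·M_1 + 1·M_2 = 6(Δ_1 - Δ_0) = 24
  1·M_1 + 4·M_2 + 1·M_3 = 6(Δ_2 - Δ_1) = -30
Natural end conditions: M_0 = M_3 = 0.
Forward elimination and back-substitution give M_0 = 0, M_1 = 42/5, M_2 = -48/5, M_3 = 0.

-9.6000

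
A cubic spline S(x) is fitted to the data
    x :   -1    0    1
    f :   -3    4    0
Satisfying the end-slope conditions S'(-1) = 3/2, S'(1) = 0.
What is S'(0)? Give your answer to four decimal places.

Put M_i = S'' at the i-th knot. Here h = (1, 1) and Δ = (7, -4), so the interior equations h_(i-1)·M_(i-1) + 2(h_(i-1)+h_i)·M_i + h_i·M_(i+1) = 6(Δ_i − Δ_(i-1)) read
  1·M_0 + 4·M_1 + 1·M_2 = 6(Δ_1 - Δ_0) = -66
Clamped end conditions give two more equations: 2h_0·M_0 + h_0·M_1 = 6(Δ_0 - S'(-1)) = 33 and h_1·M_1 + 2h_1·M_2 = 6(S'(1) - Δ_1) = 24.
Solving: M_0 = 129/4, M_1 = -63/2, M_2 = 111/4.
On [0, 1], S'(x) = b_1 + 2c_1·x + 3d_1·x² with b_1 = Δ_1 - h_1(2M_1 + M_2)/6 = 15/8, c_1 = M_1/2 = -63/4, d_1 = (M_2 - M_1)/(6h_1) = 79/8. So S'(0) = 15/8.

1.8750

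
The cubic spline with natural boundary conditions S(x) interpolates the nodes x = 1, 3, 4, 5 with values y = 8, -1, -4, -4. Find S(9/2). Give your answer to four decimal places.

With M_i denoting the second derivative at x_i, h_i = 2, 1, 1, and Δ_i = (y_(i+1) − y_i)/h_i = -9/2, -3, 0:
  2·M_0 + 6·M_1 + 1·M_2 = 6(Δ_1 - Δ_0) = 9
  1·M_1 + 4·M_2 + 1·M_3 = 6(Δ_2 - Δ_1) = 18
Natural end conditions: M_0 = M_3 = 0.
Forward elimination and back-substitution give M_0 = 0, M_1 = 18/23, M_2 = 99/23, M_3 = 0.
On [4, 5], S(x) = -4 - 33/23·(x - 4) + 99/46·(x - 4)² - 33/46·(x - 4)³.
With (x - 4) = 1/2: S(9/2) = -1571/368.

-4.2690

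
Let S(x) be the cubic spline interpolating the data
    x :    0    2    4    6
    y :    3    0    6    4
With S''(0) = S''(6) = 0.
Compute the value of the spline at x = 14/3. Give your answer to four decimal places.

Write M_i for S''(x_i). With h_i = 2, 2, 2 and divided differences Δ_i = -3/2, 3, -1, the continuity of S' gives the tridiagonal system
  2·M_0 + 8·M_1 + 2·M_2 = 6(Δ_1 - Δ_0) = 27
  2·M_1 + 8·M_2 + 2·M_3 = 6(Δ_2 - Δ_1) = -24
Natural end conditions: M_0 = M_3 = 0.
Forward elimination and back-substitution give M_0 = 0, M_1 = 22/5, M_2 = -41/10, M_3 = 0.
On [4, 6], S(x) = 6 + 26/15·(x - 4) - 41/20·(x - 4)² + 41/120·(x - 4)³.
With (x - 4) = 2/3: S(14/3) = 514/81.

6.3457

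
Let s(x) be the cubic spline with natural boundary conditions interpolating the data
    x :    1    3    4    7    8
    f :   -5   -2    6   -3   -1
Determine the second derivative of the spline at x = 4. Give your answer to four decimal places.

Write m_i for s''(x_i). With h_i = 2, 1, 3, 1 and divided differences Δ_i = 3/2, 8, -3, 2, the continuity of s' gives the tridiagonal system
  2·m_0 + 6·m_1 + 1·m_2 = 6(Δ_1 - Δ_0) = 39
  1·m_1 + 8·m_2 + 3·m_3 = 6(Δ_2 - Δ_1) = -66
  3·m_2 + 8·m_3 + 1·m_4 = 6(Δ_3 - Δ_2) = 30
Natural end conditions: m_0 = m_4 = 0.
Hence m_0 = 0, m_1 = 2763/322, m_2 = -2010/161, m_3 = 2715/322, m_4 = 0.

-12.4845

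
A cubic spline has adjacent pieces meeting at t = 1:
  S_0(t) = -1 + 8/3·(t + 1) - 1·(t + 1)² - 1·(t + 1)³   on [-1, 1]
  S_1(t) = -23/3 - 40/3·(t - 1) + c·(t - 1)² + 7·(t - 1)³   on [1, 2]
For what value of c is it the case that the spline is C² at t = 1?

-7

S_0''(t) = -2 - 6·(t + 1), so S_0''(1) = -14. On the right, S_1''(1) = 2c, so c = -7.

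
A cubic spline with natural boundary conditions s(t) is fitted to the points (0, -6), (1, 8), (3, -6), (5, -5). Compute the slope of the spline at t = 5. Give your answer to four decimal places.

Put m_i = s'' at the i-th knot. Here h = (1, 2, 2) and Δ = (14, -7, 1/2), so the interior equations h_(i-1)·m_(i-1) + 2(h_(i-1)+h_i)·m_i + h_i·m_(i+1) = 6(Δ_i − Δ_(i-1)) read
  1·m_0 + 6·m_1 + 2·m_2 = 6(Δ_1 - Δ_0) = -126
  2·m_1 + 8·m_2 + 2·m_3 = 6(Δ_2 - Δ_1) = 45
Natural end conditions: m_0 = m_3 = 0.
Forward elimination and back-substitution give m_0 = 0, m_1 = -549/22, m_2 = 261/22, m_3 = 0.
On [3, 5], s'(t) = b_2 + 2c_2·(t - 3) + 3d_2·(t - 3)² with b_2 = Δ_2 - h_2(2m_2 + m_3)/6 = -163/22, c_2 = m_2/2 = 261/44, d_2 = (m_3 - m_2)/(6h_2) = -87/88. So s'(5) = 49/11.

4.4545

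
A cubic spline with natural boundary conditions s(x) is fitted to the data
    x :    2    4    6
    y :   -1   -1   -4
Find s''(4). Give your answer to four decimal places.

-1.1250

Put M_i = s'' at the i-th knot. Here h = (2, 2) and Δ = (0, -3/2), so the interior equations h_(i-1)·M_(i-1) + 2(h_(i-1)+h_i)·M_i + h_i·M_(i+1) = 6(Δ_i − Δ_(i-1)) read
  2·M_0 + 8·M_1 + 2·M_2 = 6(Δ_1 - Δ_0) = -9
Natural end conditions: M_0 = M_2 = 0.
Hence M_0 = 0, M_1 = -9/8, M_2 = 0.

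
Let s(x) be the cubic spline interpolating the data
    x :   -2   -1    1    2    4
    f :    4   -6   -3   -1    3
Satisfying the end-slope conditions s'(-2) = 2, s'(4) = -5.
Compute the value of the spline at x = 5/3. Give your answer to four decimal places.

Write M_i for s''(x_i). With h_i = 1, 2, 1, 2 and divided differences Δ_i = -10, 3/2, 2, 2, the continuity of s' gives the tridiagonal system
  1·M_0 + 6·M_1 + 2·M_2 = 6(Δ_1 - Δ_0) = 69
  2·M_1 + 6·M_2 + 1·M_3 = 6(Δ_2 - Δ_1) = 3
  1·M_2 + 6·M_3 + 2·M_4 = 6(Δ_3 - Δ_2) = 0
Clamped end conditions give two more equations: 2h_0·M_0 + h_0·M_1 = 6(Δ_0 - s'(-2)) = -72 and h_3·M_3 + 2h_3·M_4 = 6(s'(4) - Δ_3) = -42.
Hence M_0 = -4367/93, M_1 = 2038/93, M_2 = -722/93, M_3 = 535/93, M_4 = -1244/93.
On [1, 2], s(x) = -3 + 225/62·(x - 1) - 361/93·(x - 1)² + 419/186·(x - 1)³.
With (x - 1) = 2/3: s(5/3) = -4114/2511.

-1.6384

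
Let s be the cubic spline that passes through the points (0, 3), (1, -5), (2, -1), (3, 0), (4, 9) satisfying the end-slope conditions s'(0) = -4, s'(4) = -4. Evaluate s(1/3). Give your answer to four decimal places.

0.5265

Write M_i for s''(x_i). With h_i = 1, 1, 1, 1 and divided differences Δ_i = -8, 4, 1, 9, the continuity of s' gives the tridiagonal system
  1·M_0 + 4·M_1 + 1·M_2 = 6(Δ_1 - Δ_0) = 72
  1·M_1 + 4·M_2 + 1·M_3 = 6(Δ_2 - Δ_1) = -18
  1·M_2 + 4·M_3 + 1·M_4 = 6(Δ_3 - Δ_2) = 48
Clamped end conditions give two more equations: 2h_0·M_0 + h_0·M_1 = 6(Δ_0 - s'(0)) = -24 and h_3·M_3 + 2h_3·M_4 = 6(s'(4) - Δ_3) = -78.
Solving: M_0 = -375/14, M_1 = 207/7, M_2 = -39/2, M_3 = 213/7, M_4 = -759/14.
On [0, 1], s(x) = 3 - 4·x - 375/28·x² + 263/28·x³.
With x = 1/3: s(1/3) = 199/378.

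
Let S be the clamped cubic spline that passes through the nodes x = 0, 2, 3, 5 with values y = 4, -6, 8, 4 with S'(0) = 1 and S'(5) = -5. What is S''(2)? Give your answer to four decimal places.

Write m_i for S''(x_i). With h_i = 2, 1, 2 and divided differences Δ_i = -5, 14, -2, the continuity of S' gives the tridiagonal system
  2·m_0 + 6·m_1 + 1·m_2 = 6(Δ_1 - Δ_0) = 114
  1·m_1 + 6·m_2 + 2·m_3 = 6(Δ_2 - Δ_1) = -96
Clamped end conditions give two more equations: 2h_0·m_0 + h_0·m_1 = 6(Δ_0 - S'(0)) = -36 and h_2·m_2 + 2h_2·m_3 = 6(S'(5) - Δ_2) = -18.
Solving: m_0 = -393/16, m_1 = 249/8, m_2 = -189/8, m_3 = 117/16.

31.1250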